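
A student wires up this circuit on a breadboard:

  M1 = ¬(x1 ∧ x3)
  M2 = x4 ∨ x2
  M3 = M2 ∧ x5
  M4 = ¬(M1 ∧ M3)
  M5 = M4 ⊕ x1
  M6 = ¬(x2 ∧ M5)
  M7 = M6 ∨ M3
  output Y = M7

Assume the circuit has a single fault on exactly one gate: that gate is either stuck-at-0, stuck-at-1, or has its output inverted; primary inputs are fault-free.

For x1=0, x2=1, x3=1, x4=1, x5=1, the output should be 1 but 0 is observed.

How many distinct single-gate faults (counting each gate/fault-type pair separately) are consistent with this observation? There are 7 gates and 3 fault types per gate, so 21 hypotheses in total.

6

Fault-free: M1=1, M2=1, M3=1, M4=0, M5=0, M6=1, M7=1 → 1. Observed 0.
  M1: none of the 3 fault types match ✗
  M2: stuck-at-0, inverted output ✓; others ✗
  M3: stuck-at-0, inverted output ✓; others ✗
  M4: none of the 3 fault types match ✗
  M5: none of the 3 fault types match ✗
  M6: none of the 3 fault types match ✗
  M7: stuck-at-0, inverted output ✓; others ✗
Consistent faults: {M2 stuck-at-0, M2 inverted output, M3 stuck-at-0, M3 inverted output, M7 stuck-at-0, M7 inverted output} — 6 in all.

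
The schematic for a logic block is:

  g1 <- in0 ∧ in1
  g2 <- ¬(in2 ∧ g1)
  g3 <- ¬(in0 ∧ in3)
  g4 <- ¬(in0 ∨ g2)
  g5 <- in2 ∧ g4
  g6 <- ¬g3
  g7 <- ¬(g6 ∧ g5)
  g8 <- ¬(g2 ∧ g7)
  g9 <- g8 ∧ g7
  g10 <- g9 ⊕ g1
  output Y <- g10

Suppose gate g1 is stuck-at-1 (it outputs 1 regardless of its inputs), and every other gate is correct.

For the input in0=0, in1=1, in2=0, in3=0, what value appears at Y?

1

Propagate with g1 forced: g1=1 [stuck-at-1], g2=1, g3=1, g4=0, g5=0, g6=0, g7=1, g8=0, g9=0, g10=1.
So Y = 1. (Without the fault it would be 0.)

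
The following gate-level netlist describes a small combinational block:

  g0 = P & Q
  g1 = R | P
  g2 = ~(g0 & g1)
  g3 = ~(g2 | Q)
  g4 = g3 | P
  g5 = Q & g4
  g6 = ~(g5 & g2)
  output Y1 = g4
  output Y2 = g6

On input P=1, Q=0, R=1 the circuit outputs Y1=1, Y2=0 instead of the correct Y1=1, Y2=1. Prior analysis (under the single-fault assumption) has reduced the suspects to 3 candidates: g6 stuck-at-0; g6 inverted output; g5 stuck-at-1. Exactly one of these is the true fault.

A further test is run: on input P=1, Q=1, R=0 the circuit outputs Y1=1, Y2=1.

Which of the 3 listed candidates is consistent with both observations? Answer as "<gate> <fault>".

g5 stuck-at-1

Evaluate each candidate on input P=1, Q=1, R=0:
  g6 stuck-at-0: g0=1, g1=1, g2=0, g3=0, g4=1, g5=1, g6=0 [stuck-at-0] → Y1=1, Y2=0 — eliminated
  g6 inverted output: g0=1, g1=1, g2=0, g3=0, g4=1, g5=1, g6=0 [inverted output] → Y1=1, Y2=0 — eliminated
  g5 stuck-at-1: g0=1, g1=1, g2=0, g3=0, g4=1, g5=1 [stuck-at-1], g6=1 → Y1=1, Y2=1 — matches
Only g5 stuck-at-1 reproduces the observed Y1=1, Y2=1.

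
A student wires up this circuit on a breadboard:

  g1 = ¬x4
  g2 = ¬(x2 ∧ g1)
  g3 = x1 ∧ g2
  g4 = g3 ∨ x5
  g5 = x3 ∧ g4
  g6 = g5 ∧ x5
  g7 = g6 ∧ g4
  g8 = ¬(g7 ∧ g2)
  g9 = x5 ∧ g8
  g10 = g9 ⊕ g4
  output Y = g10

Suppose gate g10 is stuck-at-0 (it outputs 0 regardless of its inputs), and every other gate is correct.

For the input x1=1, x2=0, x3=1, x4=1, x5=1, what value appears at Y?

0

Propagate with g10 forced: g1=0, g2=1, g3=1, g4=1, g5=1, g6=1, g7=1, g8=0, g9=0, g10=0 [stuck-at-0].
So Y = 0. (Without the fault it would be 1.)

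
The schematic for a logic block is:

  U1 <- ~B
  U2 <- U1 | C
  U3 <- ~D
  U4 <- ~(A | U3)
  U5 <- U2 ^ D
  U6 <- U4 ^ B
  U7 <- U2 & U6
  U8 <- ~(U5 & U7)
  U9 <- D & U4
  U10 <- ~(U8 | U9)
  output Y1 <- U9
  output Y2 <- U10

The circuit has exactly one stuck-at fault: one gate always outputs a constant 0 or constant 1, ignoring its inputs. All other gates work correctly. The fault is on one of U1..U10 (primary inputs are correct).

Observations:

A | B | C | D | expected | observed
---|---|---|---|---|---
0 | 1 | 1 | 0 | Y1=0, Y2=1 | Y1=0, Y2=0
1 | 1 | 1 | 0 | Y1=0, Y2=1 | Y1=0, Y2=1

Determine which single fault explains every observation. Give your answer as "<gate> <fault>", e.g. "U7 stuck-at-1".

Fault-free values for test 1 (A=0, B=1, C=1, D=0): U1=0, U2=1, U3=1, U4=0, U5=1, U6=1, U7=1, U8=0, U9=0, U10=1, giving Y1=0, Y2=1. Observed Y1=0, Y2=0.
Test 1: faults giving observed Y1=0, Y2=0 are {U2 stuck-at-0, U3 stuck-at-0, U4 stuck-at-1, U5 stuck-at-0, U6 stuck-at-0, U7 stuck-at-0, U8 stuck-at-1, U10 stuck-at-0}.
Test 2 (A=1, B=1, C=1, D=0): fault-free U1=0, U2=1, U3=1, U4=0, U5=1, U6=1, U7=1, U8=0, U9=0, U10=1 → Y1=0, Y2=1; observed Y1=0, Y2=1. Eliminates U2 stuck-at-0, U4 stuck-at-1, U5 stuck-at-0, U6 stuck-at-0, U7 stuck-at-0, U8 stuck-at-1, U10 stuck-at-0.
Only U3 stuck-at-0 is consistent with every test.

U3 stuck-at-0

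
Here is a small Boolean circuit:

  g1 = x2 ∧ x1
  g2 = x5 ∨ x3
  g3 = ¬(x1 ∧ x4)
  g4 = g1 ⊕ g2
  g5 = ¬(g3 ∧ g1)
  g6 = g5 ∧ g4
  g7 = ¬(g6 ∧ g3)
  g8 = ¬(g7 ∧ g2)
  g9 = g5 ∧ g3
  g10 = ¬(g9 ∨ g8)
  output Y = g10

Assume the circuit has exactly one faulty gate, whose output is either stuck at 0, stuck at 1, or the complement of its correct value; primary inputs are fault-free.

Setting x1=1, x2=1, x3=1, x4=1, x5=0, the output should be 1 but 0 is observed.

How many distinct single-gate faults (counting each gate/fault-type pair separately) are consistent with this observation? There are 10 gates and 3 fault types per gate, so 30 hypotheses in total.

10

Fault-free: g1=1, g2=1, g3=0, g4=0, g5=1, g6=0, g7=1, g8=0, g9=0, g10=1 → 1. Observed 0.
  g1: none of the 3 fault types match ✗
  g2: stuck-at-0, inverted output ✓; others ✗
  g3: none of the 3 fault types match ✗
  g4: none of the 3 fault types match ✗
  g5: none of the 3 fault types match ✗
  g6: none of the 3 fault types match ✗
  g7: stuck-at-0, inverted output ✓; others ✗
  g8: stuck-at-1, inverted output ✓; others ✗
  g9: stuck-at-1, inverted output ✓; others ✗
  g10: stuck-at-0, inverted output ✓; others ✗
Consistent faults: {g2 stuck-at-0, g2 inverted output, g7 stuck-at-0, g7 inverted output, g8 stuck-at-1, g8 inverted output, g9 stuck-at-1, g9 inverted output, g10 stuck-at-0, g10 inverted output} — 10 in all.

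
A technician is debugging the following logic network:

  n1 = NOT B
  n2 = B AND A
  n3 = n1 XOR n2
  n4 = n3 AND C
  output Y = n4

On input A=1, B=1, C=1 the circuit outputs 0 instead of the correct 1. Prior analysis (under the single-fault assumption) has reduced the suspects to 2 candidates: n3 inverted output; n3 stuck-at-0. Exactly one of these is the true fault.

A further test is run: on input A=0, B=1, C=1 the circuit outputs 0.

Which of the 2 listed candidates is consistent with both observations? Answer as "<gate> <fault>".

Evaluate each candidate on input A=0, B=1, C=1:
  n3 inverted output: n1=0, n2=0, n3=1 [inverted output], n4=1 → 1 — eliminated
  n3 stuck-at-0: n1=0, n2=0, n3=0 [stuck-at-0], n4=0 → 0 — matches
Only n3 stuck-at-0 reproduces the observed 0.

n3 stuck-at-0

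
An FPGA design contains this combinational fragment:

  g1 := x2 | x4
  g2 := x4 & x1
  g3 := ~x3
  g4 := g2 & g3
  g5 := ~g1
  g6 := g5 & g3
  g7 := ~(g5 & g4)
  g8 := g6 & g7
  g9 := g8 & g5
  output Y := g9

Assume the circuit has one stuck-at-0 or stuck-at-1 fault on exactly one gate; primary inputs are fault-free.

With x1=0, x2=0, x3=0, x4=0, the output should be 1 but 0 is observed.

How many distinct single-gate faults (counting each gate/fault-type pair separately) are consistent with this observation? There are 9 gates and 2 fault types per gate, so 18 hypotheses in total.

9

Fault-free: g1=0, g2=0, g3=1, g4=0, g5=1, g6=1, g7=1, g8=1, g9=1 → 1. Observed 0.
  g1: stuck-at-1 ✓; others ✗
  g2: stuck-at-1 ✓; others ✗
  g3: stuck-at-0 ✓; others ✗
  g4: stuck-at-1 ✓; others ✗
  g5: stuck-at-0 ✓; others ✗
  g6: stuck-at-0 ✓; others ✗
  g7: stuck-at-0 ✓; others ✗
  g8: stuck-at-0 ✓; others ✗
  g9: stuck-at-0 ✓; others ✗
Consistent faults: {g1 stuck-at-1, g2 stuck-at-1, g3 stuck-at-0, g4 stuck-at-1, g5 stuck-at-0, g6 stuck-at-0, g7 stuck-at-0, g8 stuck-at-0, g9 stuck-at-0} — 9 in all.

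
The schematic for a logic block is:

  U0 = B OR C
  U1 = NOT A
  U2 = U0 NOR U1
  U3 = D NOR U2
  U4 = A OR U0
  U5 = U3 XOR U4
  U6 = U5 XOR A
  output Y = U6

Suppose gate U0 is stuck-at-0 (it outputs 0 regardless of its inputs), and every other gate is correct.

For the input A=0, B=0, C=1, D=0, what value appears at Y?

1

Propagate with U0 forced: U0=0 [stuck-at-0], U1=1, U2=0, U3=1, U4=0, U5=1, U6=1.
So Y = 1. (Without the fault it would be 0.)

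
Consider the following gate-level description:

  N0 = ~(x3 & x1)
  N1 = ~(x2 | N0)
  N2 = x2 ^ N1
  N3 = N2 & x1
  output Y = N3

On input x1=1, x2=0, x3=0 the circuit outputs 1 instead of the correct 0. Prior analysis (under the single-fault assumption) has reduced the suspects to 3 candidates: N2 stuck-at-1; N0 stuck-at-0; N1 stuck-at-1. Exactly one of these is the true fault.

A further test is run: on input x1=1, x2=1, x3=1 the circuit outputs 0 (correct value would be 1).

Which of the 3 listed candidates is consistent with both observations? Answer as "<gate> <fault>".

Evaluate each candidate on input x1=1, x2=1, x3=1:
  N2 stuck-at-1: N0=0, N1=0, N2=1 [stuck-at-1], N3=1 → 1 — eliminated
  N0 stuck-at-0: N0=0 [stuck-at-0], N1=0, N2=1, N3=1 → 1 — eliminated
  N1 stuck-at-1: N0=0, N1=1 [stuck-at-1], N2=0, N3=0 → 0 — matches
Only N1 stuck-at-1 reproduces the observed 0.

N1 stuck-at-1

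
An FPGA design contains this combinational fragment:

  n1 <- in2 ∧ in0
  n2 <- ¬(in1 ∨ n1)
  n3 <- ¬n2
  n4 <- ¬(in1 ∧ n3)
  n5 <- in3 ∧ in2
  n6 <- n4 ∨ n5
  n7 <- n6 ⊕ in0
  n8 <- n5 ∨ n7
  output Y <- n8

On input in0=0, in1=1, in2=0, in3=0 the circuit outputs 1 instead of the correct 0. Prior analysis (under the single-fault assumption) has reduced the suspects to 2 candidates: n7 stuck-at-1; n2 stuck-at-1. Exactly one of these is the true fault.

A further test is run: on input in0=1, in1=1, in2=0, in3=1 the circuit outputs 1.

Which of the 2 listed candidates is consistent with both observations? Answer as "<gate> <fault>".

Evaluate each candidate on input in0=1, in1=1, in2=0, in3=1:
  n7 stuck-at-1: n1=0, n2=0, n3=1, n4=0, n5=0, n6=0, n7=1 [stuck-at-1], n8=1 → 1 — matches
  n2 stuck-at-1: n1=0, n2=1 [stuck-at-1], n3=0, n4=1, n5=0, n6=1, n7=0, n8=0 → 0 — eliminated
Only n7 stuck-at-1 reproduces the observed 1.

n7 stuck-at-1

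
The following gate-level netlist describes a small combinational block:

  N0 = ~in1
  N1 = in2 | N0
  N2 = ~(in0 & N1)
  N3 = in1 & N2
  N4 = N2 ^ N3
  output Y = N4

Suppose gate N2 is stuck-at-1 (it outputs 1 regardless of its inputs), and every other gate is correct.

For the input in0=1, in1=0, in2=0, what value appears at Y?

Propagate with N2 forced: N0=1, N1=1, N2=1 [stuck-at-1], N3=0, N4=1.
So Y = 1. (Without the fault it would be 0.)

1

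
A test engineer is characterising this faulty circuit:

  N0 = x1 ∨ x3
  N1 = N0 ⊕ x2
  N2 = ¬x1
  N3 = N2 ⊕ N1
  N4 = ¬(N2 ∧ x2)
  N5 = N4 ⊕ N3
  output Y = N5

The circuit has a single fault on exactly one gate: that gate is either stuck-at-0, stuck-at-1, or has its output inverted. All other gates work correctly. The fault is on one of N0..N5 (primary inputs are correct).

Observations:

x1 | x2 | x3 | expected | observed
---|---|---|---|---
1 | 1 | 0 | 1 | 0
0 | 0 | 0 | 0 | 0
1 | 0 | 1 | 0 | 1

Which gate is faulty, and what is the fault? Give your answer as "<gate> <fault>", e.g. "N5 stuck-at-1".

Fault-free values for test 1 (x1=1, x2=1, x3=0): N0=1, N1=0, N2=0, N3=0, N4=1, N5=1, giving Y=1. Observed 0.
Test 1: faults giving observed 0 are {N0 stuck-at-0, N0 inverted output, N1 stuck-at-1, N1 inverted output, N3 stuck-at-1, N3 inverted output, N4 stuck-at-0, N4 inverted output, N5 stuck-at-0, N5 inverted output}.
Test 2 (x1=0, x2=0, x3=0): fault-free N0=0, N1=0, N2=1, N3=1, N4=1, N5=0 → 0; observed 0. Eliminates N0 inverted output, N1 stuck-at-1, N1 inverted output, N3 inverted output, N4 stuck-at-0, N4 inverted output, N5 inverted output.
Test 3 (x1=1, x2=0, x3=1): fault-free N0=1, N1=1, N2=0, N3=1, N4=1, N5=0 → 0; observed 1. Eliminates N3 stuck-at-1, N5 stuck-at-0.
Only N0 stuck-at-0 is consistent with every test.

N0 stuck-at-0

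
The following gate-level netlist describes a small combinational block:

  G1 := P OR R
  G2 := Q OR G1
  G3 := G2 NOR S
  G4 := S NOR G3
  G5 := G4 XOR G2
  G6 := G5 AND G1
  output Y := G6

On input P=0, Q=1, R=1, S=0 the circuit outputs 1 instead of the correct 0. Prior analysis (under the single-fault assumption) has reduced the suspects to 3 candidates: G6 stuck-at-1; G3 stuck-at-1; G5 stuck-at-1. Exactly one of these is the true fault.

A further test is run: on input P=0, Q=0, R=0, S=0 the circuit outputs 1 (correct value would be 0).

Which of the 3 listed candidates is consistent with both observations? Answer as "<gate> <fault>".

Evaluate each candidate on input P=0, Q=0, R=0, S=0:
  G6 stuck-at-1: G1=0, G2=0, G3=1, G4=0, G5=0, G6=1 [stuck-at-1] → 1 — matches
  G3 stuck-at-1: G1=0, G2=0, G3=1 [stuck-at-1], G4=0, G5=0, G6=0 → 0 — eliminated
  G5 stuck-at-1: G1=0, G2=0, G3=1, G4=0, G5=1 [stuck-at-1], G6=0 → 0 — eliminated
Only G6 stuck-at-1 reproduces the observed 1.

G6 stuck-at-1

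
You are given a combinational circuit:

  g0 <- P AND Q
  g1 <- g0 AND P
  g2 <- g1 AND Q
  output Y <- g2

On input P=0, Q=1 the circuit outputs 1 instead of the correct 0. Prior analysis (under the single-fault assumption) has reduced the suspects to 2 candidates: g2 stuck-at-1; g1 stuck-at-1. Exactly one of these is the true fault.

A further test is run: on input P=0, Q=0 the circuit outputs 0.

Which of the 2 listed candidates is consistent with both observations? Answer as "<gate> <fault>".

Evaluate each candidate on input P=0, Q=0:
  g2 stuck-at-1: g0=0, g1=0, g2=1 [stuck-at-1] → 1 — eliminated
  g1 stuck-at-1: g0=0, g1=1 [stuck-at-1], g2=0 → 0 — matches
Only g1 stuck-at-1 reproduces the observed 0.

g1 stuck-at-1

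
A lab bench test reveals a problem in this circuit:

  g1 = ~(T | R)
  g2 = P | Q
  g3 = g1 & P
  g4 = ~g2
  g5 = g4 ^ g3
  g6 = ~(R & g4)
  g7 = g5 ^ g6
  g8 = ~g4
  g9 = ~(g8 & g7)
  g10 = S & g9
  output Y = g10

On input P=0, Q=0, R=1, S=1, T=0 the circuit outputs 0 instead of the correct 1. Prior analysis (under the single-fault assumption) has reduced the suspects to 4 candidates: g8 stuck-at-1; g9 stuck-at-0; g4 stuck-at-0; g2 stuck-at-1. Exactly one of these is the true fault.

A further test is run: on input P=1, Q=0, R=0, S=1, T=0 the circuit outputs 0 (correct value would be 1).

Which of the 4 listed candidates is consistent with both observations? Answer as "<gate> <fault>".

Evaluate each candidate on input P=1, Q=0, R=0, S=1, T=0:
  g8 stuck-at-1: g1=1, g2=1, g3=1, g4=0, g5=1, g6=1, g7=0, g8=1 [stuck-at-1], g9=1, g10=1 → 1 — eliminated
  g9 stuck-at-0: g1=1, g2=1, g3=1, g4=0, g5=1, g6=1, g7=0, g8=1, g9=0 [stuck-at-0], g10=0 → 0 — matches
  g4 stuck-at-0: g1=1, g2=1, g3=1, g4=0 [stuck-at-0], g5=1, g6=1, g7=0, g8=1, g9=1, g10=1 → 1 — eliminated
  g2 stuck-at-1: g1=1, g2=1 [stuck-at-1], g3=1, g4=0, g5=1, g6=1, g7=0, g8=1, g9=1, g10=1 → 1 — eliminated
Only g9 stuck-at-0 reproduces the observed 0.

g9 stuck-at-0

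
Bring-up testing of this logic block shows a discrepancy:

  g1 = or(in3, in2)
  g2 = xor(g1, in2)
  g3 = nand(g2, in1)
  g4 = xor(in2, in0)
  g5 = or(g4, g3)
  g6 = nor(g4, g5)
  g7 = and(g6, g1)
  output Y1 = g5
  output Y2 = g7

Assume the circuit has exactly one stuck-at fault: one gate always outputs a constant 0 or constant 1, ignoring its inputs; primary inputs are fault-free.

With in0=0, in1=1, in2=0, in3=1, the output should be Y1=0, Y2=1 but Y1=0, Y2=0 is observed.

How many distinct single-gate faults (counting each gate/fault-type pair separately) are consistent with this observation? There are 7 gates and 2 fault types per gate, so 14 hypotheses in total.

2

Fault-free: g1=1, g2=1, g3=0, g4=0, g5=0, g6=1, g7=1 → Y1=0, Y2=1. Observed Y1=0, Y2=0.
  g1 stuck-at-0: output Y1=1, Y2=0 ✗
  g1 stuck-at-1: output Y1=0, Y2=1 ✗
  g2 stuck-at-0: output Y1=1, Y2=0 ✗
  g2 stuck-at-1: output Y1=0, Y2=1 ✗
  g3 stuck-at-0: output Y1=0, Y2=1 ✗
  g3 stuck-at-1: output Y1=1, Y2=0 ✗
  g4 stuck-at-0: output Y1=0, Y2=1 ✗
  g4 stuck-at-1: output Y1=1, Y2=0 ✗
  g5 stuck-at-0: output Y1=0, Y2=1 ✗
  g5 stuck-at-1: output Y1=1, Y2=0 ✗
  g6 stuck-at-0: output Y1=0, Y2=0 ✓
  g6 stuck-at-1: output Y1=0, Y2=1 ✗
  g7 stuck-at-0: output Y1=0, Y2=0 ✓
  g7 stuck-at-1: output Y1=0, Y2=1 ✗
Consistent faults: {g6 stuck-at-0, g7 stuck-at-0} — 2 in all.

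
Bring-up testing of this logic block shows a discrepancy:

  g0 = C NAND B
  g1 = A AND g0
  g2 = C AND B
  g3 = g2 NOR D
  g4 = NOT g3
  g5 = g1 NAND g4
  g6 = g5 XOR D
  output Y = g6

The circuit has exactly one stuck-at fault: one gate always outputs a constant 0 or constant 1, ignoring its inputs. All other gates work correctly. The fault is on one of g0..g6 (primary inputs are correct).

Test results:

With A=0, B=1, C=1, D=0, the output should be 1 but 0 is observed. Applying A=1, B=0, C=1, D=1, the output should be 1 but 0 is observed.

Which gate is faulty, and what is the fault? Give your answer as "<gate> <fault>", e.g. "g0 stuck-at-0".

g6 stuck-at-0

Fault-free values for test 1 (A=0, B=1, C=1, D=0): g0=0, g1=0, g2=1, g3=0, g4=1, g5=1, g6=1, giving Y=1. Observed 0.
Test 1: faults giving observed 0 are {g1 stuck-at-1, g5 stuck-at-0, g6 stuck-at-0}.
Test 2 (A=1, B=0, C=1, D=1): fault-free g0=1, g1=1, g2=0, g3=0, g4=1, g5=0, g6=1 → 1; observed 0. Eliminates g1 stuck-at-1, g5 stuck-at-0.
Only g6 stuck-at-0 is consistent with every test.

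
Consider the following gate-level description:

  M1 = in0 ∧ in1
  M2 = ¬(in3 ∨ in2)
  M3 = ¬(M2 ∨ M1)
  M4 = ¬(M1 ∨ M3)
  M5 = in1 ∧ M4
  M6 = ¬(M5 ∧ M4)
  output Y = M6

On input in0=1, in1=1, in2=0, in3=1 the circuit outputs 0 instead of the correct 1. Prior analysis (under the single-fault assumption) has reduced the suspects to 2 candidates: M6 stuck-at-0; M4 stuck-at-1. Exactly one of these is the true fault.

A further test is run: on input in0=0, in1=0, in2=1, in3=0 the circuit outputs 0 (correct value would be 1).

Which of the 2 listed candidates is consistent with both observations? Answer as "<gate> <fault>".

Evaluate each candidate on input in0=0, in1=0, in2=1, in3=0:
  M6 stuck-at-0: M1=0, M2=0, M3=1, M4=0, M5=0, M6=0 [stuck-at-0] → 0 — matches
  M4 stuck-at-1: M1=0, M2=0, M3=1, M4=1 [stuck-at-1], M5=0, M6=1 → 1 — eliminated
Only M6 stuck-at-0 reproduces the observed 0.

M6 stuck-at-0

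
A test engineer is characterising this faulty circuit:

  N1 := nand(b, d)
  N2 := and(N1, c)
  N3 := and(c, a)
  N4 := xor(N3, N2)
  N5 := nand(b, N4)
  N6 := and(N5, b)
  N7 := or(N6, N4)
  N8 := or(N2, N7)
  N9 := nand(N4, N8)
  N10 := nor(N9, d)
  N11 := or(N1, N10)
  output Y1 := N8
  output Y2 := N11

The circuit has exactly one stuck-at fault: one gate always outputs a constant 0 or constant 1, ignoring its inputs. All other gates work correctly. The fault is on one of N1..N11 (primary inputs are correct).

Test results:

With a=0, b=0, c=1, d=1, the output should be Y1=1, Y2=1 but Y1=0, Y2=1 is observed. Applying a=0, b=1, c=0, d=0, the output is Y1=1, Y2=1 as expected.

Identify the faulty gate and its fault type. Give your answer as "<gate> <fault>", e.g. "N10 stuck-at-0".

Fault-free values for test 1 (a=0, b=0, c=1, d=1): N1=1, N2=1, N3=0, N4=1, N5=1, N6=0, N7=1, N8=1, N9=0, N10=0, N11=1, giving Y1=1, Y2=1. Observed Y1=0, Y2=1.
Test 1: faults giving observed Y1=0, Y2=1 are {N2 stuck-at-0, N8 stuck-at-0}.
Test 2 (a=0, b=1, c=0, d=0): fault-free N1=1, N2=0, N3=0, N4=0, N5=1, N6=1, N7=1, N8=1, N9=1, N10=0, N11=1 → Y1=1, Y2=1; observed Y1=1, Y2=1. Eliminates N8 stuck-at-0.
Only N2 stuck-at-0 is consistent with every test.

N2 stuck-at-0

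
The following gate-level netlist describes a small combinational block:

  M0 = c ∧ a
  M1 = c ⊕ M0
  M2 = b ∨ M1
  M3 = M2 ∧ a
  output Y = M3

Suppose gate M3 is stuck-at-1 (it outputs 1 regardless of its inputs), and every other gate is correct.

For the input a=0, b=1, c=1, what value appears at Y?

1

Propagate with M3 forced: M0=0, M1=1, M2=1, M3=1 [stuck-at-1].
So Y = 1. (Without the fault it would be 0.)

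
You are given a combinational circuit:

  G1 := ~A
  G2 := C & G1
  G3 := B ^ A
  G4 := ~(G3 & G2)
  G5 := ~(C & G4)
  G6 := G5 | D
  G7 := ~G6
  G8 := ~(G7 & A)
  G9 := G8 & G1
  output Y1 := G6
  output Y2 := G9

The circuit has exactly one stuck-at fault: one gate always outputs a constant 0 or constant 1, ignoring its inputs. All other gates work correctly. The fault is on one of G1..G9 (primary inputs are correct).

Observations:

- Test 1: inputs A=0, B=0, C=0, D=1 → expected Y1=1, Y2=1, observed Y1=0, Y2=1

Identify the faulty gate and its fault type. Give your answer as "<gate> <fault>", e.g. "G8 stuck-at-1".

Fault-free values for test 1 (A=0, B=0, C=0, D=1): G1=1, G2=0, G3=0, G4=1, G5=1, G6=1, G7=0, G8=1, G9=1, giving Y1=1, Y2=1. Observed Y1=0, Y2=1.
Test 1: faults giving observed Y1=0, Y2=1 are {G6 stuck-at-0}.
Only G6 stuck-at-0 is consistent with every test.

G6 stuck-at-0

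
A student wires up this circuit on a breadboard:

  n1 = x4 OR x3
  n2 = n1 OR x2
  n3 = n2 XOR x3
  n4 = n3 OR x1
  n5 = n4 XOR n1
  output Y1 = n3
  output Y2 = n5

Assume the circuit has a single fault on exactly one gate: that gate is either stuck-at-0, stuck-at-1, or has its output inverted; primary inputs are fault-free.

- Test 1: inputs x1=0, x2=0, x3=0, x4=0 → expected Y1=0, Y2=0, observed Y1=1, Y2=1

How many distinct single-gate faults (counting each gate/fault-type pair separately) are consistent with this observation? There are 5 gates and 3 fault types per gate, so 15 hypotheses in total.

4

Fault-free: n1=0, n2=0, n3=0, n4=0, n5=0 → Y1=0, Y2=0. Observed Y1=1, Y2=1.
  n1: none of the 3 fault types match ✗
  n2: stuck-at-1, inverted output ✓; others ✗
  n3: stuck-at-1, inverted output ✓; others ✗
  n4: none of the 3 fault types match ✗
  n5: none of the 3 fault types match ✗
Consistent faults: {n2 stuck-at-1, n2 inverted output, n3 stuck-at-1, n3 inverted output} — 4 in all.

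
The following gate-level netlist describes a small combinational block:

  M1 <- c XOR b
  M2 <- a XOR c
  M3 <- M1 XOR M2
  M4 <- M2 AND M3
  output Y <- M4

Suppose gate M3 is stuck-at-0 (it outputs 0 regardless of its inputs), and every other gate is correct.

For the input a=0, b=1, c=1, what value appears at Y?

Propagate with M3 forced: M1=0, M2=1, M3=0 [stuck-at-0], M4=0.
So Y = 0. (Without the fault it would be 1.)

0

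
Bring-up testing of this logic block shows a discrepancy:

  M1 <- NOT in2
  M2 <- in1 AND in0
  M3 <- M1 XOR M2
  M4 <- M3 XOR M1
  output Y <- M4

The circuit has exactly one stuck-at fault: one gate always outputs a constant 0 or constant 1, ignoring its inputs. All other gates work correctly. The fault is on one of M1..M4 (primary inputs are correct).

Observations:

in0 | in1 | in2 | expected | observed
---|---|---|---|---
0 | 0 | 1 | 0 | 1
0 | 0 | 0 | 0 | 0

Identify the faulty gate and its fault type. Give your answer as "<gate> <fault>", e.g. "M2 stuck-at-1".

Fault-free values for test 1 (in0=0, in1=0, in2=1): M1=0, M2=0, M3=0, M4=0, giving Y=0. Observed 1.
Test 1: faults giving observed 1 are {M2 stuck-at-1, M3 stuck-at-1, M4 stuck-at-1}.
Test 2 (in0=0, in1=0, in2=0): fault-free M1=1, M2=0, M3=1, M4=0 → 0; observed 0. Eliminates M2 stuck-at-1, M4 stuck-at-1.
Only M3 stuck-at-1 is consistent with every test.

M3 stuck-at-1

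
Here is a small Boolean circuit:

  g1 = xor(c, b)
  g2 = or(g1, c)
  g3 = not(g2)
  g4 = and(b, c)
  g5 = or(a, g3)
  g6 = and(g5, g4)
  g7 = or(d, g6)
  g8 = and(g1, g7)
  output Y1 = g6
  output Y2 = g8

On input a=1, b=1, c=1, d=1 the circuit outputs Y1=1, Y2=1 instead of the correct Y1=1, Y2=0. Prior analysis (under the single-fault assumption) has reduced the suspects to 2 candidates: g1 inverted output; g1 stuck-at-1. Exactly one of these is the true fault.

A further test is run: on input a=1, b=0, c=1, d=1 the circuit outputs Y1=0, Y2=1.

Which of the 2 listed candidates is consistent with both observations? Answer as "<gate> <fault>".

Evaluate each candidate on input a=1, b=0, c=1, d=1:
  g1 inverted output: g1=0 [inverted output], g2=1, g3=0, g4=0, g5=1, g6=0, g7=1, g8=0 → Y1=0, Y2=0 — eliminated
  g1 stuck-at-1: g1=1 [stuck-at-1], g2=1, g3=0, g4=0, g5=1, g6=0, g7=1, g8=1 → Y1=0, Y2=1 — matches
Only g1 stuck-at-1 reproduces the observed Y1=0, Y2=1.

g1 stuck-at-1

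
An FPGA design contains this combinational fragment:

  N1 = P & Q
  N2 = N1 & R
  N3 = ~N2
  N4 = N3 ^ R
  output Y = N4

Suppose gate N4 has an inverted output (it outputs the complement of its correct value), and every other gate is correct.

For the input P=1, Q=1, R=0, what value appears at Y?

Propagate with N4 forced: N1=1, N2=0, N3=1, N4=0 [inverted output].
So Y = 0. (Without the fault it would be 1.)

0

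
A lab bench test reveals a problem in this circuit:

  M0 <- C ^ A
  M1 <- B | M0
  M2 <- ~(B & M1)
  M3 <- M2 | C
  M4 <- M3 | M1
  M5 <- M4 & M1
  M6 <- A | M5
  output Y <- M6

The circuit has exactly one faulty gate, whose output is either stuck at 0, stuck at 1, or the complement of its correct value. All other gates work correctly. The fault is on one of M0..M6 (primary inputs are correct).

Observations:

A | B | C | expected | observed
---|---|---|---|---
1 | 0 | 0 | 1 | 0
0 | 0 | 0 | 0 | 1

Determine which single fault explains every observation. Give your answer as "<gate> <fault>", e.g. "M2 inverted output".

Fault-free values for test 1 (A=1, B=0, C=0): M0=1, M1=1, M2=1, M3=1, M4=1, M5=1, M6=1, giving Y=1. Observed 0.
Test 1: faults giving observed 0 are {M6 stuck-at-0, M6 inverted output}.
Test 2 (A=0, B=0, C=0): fault-free M0=0, M1=0, M2=1, M3=1, M4=1, M5=0, M6=0 → 0; observed 1. Eliminates M6 stuck-at-0.
Only M6 inverted output is consistent with every test.

M6 inverted output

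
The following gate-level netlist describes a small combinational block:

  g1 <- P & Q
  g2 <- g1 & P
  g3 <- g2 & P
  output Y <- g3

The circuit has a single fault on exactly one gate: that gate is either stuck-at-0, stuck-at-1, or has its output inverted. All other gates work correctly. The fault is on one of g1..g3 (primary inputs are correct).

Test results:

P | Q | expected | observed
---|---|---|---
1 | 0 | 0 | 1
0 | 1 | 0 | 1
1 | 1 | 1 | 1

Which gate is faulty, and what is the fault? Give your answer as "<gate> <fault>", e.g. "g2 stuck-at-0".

Fault-free values for test 1 (P=1, Q=0): g1=0, g2=0, g3=0, giving Y=0. Observed 1.
Test 1: faults giving observed 1 are {g1 stuck-at-1, g1 inverted output, g2 stuck-at-1, g2 inverted output, g3 stuck-at-1, g3 inverted output}.
Test 2 (P=0, Q=1): fault-free g1=0, g2=0, g3=0 → 0; observed 1. Eliminates g1 stuck-at-1, g1 inverted output, g2 stuck-at-1, g2 inverted output.
Test 3 (P=1, Q=1): fault-free g1=1, g2=1, g3=1 → 1; observed 1. Eliminates g3 inverted output.
Only g3 stuck-at-1 is consistent with every test.

g3 stuck-at-1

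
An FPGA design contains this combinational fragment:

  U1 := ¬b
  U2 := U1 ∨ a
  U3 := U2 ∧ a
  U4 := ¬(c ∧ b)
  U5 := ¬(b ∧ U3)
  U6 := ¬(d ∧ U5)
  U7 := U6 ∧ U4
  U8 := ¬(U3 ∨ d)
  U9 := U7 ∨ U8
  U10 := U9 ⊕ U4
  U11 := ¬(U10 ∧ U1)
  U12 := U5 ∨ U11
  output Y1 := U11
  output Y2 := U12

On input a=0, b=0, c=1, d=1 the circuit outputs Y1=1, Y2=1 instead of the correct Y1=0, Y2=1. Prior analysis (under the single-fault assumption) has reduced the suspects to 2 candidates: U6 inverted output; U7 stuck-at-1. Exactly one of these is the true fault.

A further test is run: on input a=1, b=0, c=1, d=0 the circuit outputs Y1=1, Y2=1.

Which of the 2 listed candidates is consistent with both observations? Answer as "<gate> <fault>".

U7 stuck-at-1

Evaluate each candidate on input a=1, b=0, c=1, d=0:
  U6 inverted output: U1=1, U2=1, U3=1, U4=1, U5=1, U6=0 [inverted output], U7=0, U8=0, U9=0, U10=1, U11=0, U12=1 → Y1=0, Y2=1 — eliminated
  U7 stuck-at-1: U1=1, U2=1, U3=1, U4=1, U5=1, U6=1, U7=1 [stuck-at-1], U8=0, U9=1, U10=0, U11=1, U12=1 → Y1=1, Y2=1 — matches
Only U7 stuck-at-1 reproduces the observed Y1=1, Y2=1.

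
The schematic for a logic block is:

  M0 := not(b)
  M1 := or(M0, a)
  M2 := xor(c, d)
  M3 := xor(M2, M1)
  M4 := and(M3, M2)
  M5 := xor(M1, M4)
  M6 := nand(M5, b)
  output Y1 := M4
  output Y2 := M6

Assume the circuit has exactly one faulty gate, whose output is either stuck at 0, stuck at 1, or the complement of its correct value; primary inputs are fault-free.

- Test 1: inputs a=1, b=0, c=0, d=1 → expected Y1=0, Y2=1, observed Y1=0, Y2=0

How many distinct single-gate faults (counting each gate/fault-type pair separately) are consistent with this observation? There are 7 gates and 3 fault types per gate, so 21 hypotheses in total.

2

Fault-free: M0=1, M1=1, M2=1, M3=0, M4=0, M5=1, M6=1 → Y1=0, Y2=1. Observed Y1=0, Y2=0.
  M0: none of the 3 fault types match ✗
  M1: none of the 3 fault types match ✗
  M2: none of the 3 fault types match ✗
  M3: none of the 3 fault types match ✗
  M4: none of the 3 fault types match ✗
  M5: none of the 3 fault types match ✗
  M6: stuck-at-0, inverted output ✓; others ✗
Consistent faults: {M6 stuck-at-0, M6 inverted output} — 2 in all.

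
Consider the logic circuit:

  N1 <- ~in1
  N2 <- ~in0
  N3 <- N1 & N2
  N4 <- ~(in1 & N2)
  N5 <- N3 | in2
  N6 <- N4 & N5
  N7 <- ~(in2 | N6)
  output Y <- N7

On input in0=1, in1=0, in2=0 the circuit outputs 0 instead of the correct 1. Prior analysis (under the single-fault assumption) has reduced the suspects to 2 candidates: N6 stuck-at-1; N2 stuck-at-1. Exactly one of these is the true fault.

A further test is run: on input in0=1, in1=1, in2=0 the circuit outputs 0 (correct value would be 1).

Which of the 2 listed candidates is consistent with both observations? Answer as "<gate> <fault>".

Evaluate each candidate on input in0=1, in1=1, in2=0:
  N6 stuck-at-1: N1=0, N2=0, N3=0, N4=1, N5=0, N6=1 [stuck-at-1], N7=0 → 0 — matches
  N2 stuck-at-1: N1=0, N2=1 [stuck-at-1], N3=0, N4=0, N5=0, N6=0, N7=1 → 1 — eliminated
Only N6 stuck-at-1 reproduces the observed 0.

N6 stuck-at-1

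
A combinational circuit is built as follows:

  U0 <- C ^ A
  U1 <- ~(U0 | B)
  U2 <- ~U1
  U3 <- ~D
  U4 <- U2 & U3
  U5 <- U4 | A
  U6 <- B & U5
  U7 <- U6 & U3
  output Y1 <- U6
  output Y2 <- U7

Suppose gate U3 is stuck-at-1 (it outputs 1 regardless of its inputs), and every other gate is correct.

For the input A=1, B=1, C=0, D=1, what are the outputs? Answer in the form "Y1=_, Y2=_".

Y1=1, Y2=1

Propagate with U3 forced: U0=1, U1=0, U2=1, U3=1 [stuck-at-1], U4=1, U5=1, U6=1, U7=1.
So the outputs are Y1=1, Y2=1. (Without the fault they would be Y1=1, Y2=0.)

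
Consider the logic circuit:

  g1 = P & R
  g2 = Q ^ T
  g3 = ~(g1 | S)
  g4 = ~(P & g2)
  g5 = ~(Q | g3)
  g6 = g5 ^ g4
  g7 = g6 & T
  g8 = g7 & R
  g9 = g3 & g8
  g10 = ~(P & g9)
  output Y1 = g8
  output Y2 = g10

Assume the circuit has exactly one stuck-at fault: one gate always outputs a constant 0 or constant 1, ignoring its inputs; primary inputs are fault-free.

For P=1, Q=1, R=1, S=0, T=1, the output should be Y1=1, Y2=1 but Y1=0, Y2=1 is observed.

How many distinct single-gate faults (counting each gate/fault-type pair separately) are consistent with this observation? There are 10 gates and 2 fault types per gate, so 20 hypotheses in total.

6

Fault-free: g1=1, g2=0, g3=0, g4=1, g5=0, g6=1, g7=1, g8=1, g9=0, g10=1 → Y1=1, Y2=1. Observed Y1=0, Y2=1.
  g1: none of the 2 fault types match ✗
  g2: stuck-at-1 ✓; others ✗
  g3: none of the 2 fault types match ✗
  g4: stuck-at-0 ✓; others ✗
  g5: stuck-at-1 ✓; others ✗
  g6: stuck-at-0 ✓; others ✗
  g7: stuck-at-0 ✓; others ✗
  g8: stuck-at-0 ✓; others ✗
  g9: none of the 2 fault types match ✗
  g10: none of the 2 fault types match ✗
Consistent faults: {g2 stuck-at-1, g4 stuck-at-0, g5 stuck-at-1, g6 stuck-at-0, g7 stuck-at-0, g8 stuck-at-0} — 6 in all.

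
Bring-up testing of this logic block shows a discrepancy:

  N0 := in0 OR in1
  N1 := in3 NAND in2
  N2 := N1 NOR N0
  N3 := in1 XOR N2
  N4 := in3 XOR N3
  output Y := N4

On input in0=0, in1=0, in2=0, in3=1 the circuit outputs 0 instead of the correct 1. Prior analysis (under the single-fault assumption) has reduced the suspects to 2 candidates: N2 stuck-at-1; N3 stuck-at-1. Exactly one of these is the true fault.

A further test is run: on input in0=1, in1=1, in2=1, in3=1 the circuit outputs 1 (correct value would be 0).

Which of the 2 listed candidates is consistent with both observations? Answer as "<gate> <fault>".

Evaluate each candidate on input in0=1, in1=1, in2=1, in3=1:
  N2 stuck-at-1: N0=1, N1=0, N2=1 [stuck-at-1], N3=0, N4=1 → 1 — matches
  N3 stuck-at-1: N0=1, N1=0, N2=0, N3=1 [stuck-at-1], N4=0 → 0 — eliminated
Only N2 stuck-at-1 reproduces the observed 1.

N2 stuck-at-1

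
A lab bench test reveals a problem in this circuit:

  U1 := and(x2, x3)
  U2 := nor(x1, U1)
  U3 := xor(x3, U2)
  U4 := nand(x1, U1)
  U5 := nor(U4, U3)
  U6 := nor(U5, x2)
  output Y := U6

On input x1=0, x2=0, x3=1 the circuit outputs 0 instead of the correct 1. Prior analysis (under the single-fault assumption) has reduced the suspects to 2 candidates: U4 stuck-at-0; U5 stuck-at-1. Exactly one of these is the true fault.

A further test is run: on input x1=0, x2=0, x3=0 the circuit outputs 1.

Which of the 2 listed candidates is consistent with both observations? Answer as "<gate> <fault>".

U4 stuck-at-0

Evaluate each candidate on input x1=0, x2=0, x3=0:
  U4 stuck-at-0: U1=0, U2=1, U3=1, U4=0 [stuck-at-0], U5=0, U6=1 → 1 — matches
  U5 stuck-at-1: U1=0, U2=1, U3=1, U4=1, U5=1 [stuck-at-1], U6=0 → 0 — eliminated
Only U4 stuck-at-0 reproduces the observed 1.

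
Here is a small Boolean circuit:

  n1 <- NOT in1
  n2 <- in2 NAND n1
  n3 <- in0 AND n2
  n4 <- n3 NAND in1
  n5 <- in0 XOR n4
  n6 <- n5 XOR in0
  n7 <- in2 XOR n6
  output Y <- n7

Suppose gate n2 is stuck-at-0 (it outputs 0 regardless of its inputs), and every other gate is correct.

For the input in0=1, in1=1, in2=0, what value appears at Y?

Propagate with n2 forced: n1=0, n2=0 [stuck-at-0], n3=0, n4=1, n5=0, n6=1, n7=1.
So Y = 1. (Without the fault it would be 0.)

1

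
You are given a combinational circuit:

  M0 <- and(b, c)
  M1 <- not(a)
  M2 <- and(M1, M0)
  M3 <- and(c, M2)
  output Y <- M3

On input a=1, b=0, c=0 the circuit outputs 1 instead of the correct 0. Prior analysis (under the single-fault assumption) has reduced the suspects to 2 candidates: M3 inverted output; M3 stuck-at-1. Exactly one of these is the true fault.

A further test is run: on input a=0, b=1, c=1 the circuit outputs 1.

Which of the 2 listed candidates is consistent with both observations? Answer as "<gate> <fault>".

Evaluate each candidate on input a=0, b=1, c=1:
  M3 inverted output: M0=1, M1=1, M2=1, M3=0 [inverted output] → 0 — eliminated
  M3 stuck-at-1: M0=1, M1=1, M2=1, M3=1 [stuck-at-1] → 1 — matches
Only M3 stuck-at-1 reproduces the observed 1.

M3 stuck-at-1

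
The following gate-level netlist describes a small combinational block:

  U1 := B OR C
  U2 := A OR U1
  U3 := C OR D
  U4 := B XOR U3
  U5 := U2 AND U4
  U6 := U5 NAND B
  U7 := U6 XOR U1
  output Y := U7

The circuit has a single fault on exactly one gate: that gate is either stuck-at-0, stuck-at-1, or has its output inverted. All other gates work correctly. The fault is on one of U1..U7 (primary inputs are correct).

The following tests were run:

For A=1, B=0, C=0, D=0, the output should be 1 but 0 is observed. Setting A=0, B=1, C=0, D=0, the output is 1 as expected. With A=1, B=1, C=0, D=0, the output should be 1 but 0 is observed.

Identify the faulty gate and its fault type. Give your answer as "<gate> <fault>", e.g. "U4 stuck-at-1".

U1 inverted output

Fault-free values for test 1 (A=1, B=0, C=0, D=0): U1=0, U2=1, U3=0, U4=0, U5=0, U6=1, U7=1, giving Y=1. Observed 0.
Test 1: faults giving observed 0 are {U1 stuck-at-1, U1 inverted output, U6 stuck-at-0, U6 inverted output, U7 stuck-at-0, U7 inverted output}.
Test 2 (A=0, B=1, C=0, D=0): fault-free U1=1, U2=1, U3=0, U4=1, U5=1, U6=0, U7=1 → 1; observed 1. Eliminates U6 inverted output, U7 stuck-at-0, U7 inverted output.
Test 3 (A=1, B=1, C=0, D=0): fault-free U1=1, U2=1, U3=0, U4=1, U5=1, U6=0, U7=1 → 1; observed 0. Eliminates U1 stuck-at-1, U6 stuck-at-0.
Only U1 inverted output is consistent with every test.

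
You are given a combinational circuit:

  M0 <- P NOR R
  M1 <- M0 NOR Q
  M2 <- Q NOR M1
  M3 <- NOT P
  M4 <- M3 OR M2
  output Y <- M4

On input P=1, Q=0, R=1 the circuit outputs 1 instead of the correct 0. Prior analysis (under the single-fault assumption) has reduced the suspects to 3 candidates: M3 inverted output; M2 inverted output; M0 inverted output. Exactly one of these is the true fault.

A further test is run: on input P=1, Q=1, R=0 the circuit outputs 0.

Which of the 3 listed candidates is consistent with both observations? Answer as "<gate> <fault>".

Evaluate each candidate on input P=1, Q=1, R=0:
  M3 inverted output: M0=0, M1=0, M2=0, M3=1 [inverted output], M4=1 → 1 — eliminated
  M2 inverted output: M0=0, M1=0, M2=1 [inverted output], M3=0, M4=1 → 1 — eliminated
  M0 inverted output: M0=1 [inverted output], M1=0, M2=0, M3=0, M4=0 → 0 — matches
Only M0 inverted output reproduces the observed 0.

M0 inverted output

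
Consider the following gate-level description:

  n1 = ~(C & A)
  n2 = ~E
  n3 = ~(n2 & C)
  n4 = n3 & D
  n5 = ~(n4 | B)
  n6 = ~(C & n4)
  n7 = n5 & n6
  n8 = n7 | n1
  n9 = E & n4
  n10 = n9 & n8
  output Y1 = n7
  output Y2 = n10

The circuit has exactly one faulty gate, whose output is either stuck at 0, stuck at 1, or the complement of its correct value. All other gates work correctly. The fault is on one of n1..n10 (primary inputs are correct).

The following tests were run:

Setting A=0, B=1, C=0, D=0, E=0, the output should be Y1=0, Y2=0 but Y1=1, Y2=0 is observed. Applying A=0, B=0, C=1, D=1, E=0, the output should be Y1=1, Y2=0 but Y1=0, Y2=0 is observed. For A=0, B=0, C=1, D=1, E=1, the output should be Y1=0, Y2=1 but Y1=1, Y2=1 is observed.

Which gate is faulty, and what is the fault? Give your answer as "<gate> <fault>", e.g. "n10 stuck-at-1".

Fault-free values for test 1 (A=0, B=1, C=0, D=0, E=0): n1=1, n2=1, n3=1, n4=0, n5=0, n6=1, n7=0, n8=1, n9=0, n10=0, giving Y1=0, Y2=0. Observed Y1=1, Y2=0.
Test 1: faults giving observed Y1=1, Y2=0 are {n5 stuck-at-1, n5 inverted output, n7 stuck-at-1, n7 inverted output}.
Test 2 (A=0, B=0, C=1, D=1, E=0): fault-free n1=1, n2=1, n3=0, n4=0, n5=1, n6=1, n7=1, n8=1, n9=0, n10=0 → Y1=1, Y2=0; observed Y1=0, Y2=0. Eliminates n5 stuck-at-1, n7 stuck-at-1.
Test 3 (A=0, B=0, C=1, D=1, E=1): fault-free n1=1, n2=0, n3=1, n4=1, n5=0, n6=0, n7=0, n8=1, n9=1, n10=1 → Y1=0, Y2=1; observed Y1=1, Y2=1. Eliminates n5 inverted output.
Only n7 inverted output is consistent with every test.

n7 inverted output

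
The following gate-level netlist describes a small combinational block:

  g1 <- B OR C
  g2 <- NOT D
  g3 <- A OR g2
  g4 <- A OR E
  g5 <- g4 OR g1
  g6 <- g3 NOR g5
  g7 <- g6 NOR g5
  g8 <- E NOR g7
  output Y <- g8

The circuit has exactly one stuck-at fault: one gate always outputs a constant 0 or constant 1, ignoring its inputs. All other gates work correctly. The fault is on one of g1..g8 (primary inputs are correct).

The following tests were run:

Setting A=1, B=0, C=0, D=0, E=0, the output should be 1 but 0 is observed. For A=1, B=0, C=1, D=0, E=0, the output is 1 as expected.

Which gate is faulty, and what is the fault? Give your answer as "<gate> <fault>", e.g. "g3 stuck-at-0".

g4 stuck-at-0

Fault-free values for test 1 (A=1, B=0, C=0, D=0, E=0): g1=0, g2=1, g3=1, g4=1, g5=1, g6=0, g7=0, g8=1, giving Y=1. Observed 0.
Test 1: faults giving observed 0 are {g4 stuck-at-0, g5 stuck-at-0, g7 stuck-at-1, g8 stuck-at-0}.
Test 2 (A=1, B=0, C=1, D=0, E=0): fault-free g1=1, g2=1, g3=1, g4=1, g5=1, g6=0, g7=0, g8=1 → 1; observed 1. Eliminates g5 stuck-at-0, g7 stuck-at-1, g8 stuck-at-0.
Only g4 stuck-at-0 is consistent with every test.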